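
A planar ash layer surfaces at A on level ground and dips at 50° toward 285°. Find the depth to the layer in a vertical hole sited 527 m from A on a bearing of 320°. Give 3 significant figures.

The hole lies 35° from the dip direction, so the down-dip offset is 527 × cos 35° = 431.69 m.
Depth = down-dip offset × tan(dip) = 431.69 × tan 50° = 431.69 × 1.1918
Depth = 514.47 m

514 m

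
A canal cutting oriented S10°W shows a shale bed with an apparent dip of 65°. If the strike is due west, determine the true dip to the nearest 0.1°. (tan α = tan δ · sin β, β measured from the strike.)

65.3°

The section is 80° from the strike.
tan δ = tan α / sin β = tan 65° / sin 80° = 2.1445 / 0.9848 = 2.1776
δ = arctan(2.1776) = 65.33°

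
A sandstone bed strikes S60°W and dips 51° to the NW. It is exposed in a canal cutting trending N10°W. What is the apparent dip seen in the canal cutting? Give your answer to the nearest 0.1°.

49.2°

Angle between strike (S60°W) and section (N10°W): β = 70°.
tan α = tan 51° × sin 70° = 1.2349 × 0.9397 = 1.1604
apparent dip = arctan 1.1604 = 49.25°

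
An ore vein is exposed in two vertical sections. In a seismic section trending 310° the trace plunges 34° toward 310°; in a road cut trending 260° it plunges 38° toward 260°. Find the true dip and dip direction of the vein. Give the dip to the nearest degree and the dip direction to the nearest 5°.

The two traces are lines in the plane: v₁ = (sin 310°·cos 34°, cos 310°·cos 34°, −sin 34°), v₂ = (sin 260°·cos 38°, cos 260°·cos 38°, −sin 38°).
Cross product v₁ × v₂ gives the pole to the plane: n ∝ (-0.405, 0.043, 0.500).
tan δ = √(n_x²+n_y²)/n_z = 0.407/0.500, so δ = 39.1°.
The horizontal component of n points toward azimuth atan2(n_x, n_y) = 276°, the dip direction.

true dip 39°, dip direction 275°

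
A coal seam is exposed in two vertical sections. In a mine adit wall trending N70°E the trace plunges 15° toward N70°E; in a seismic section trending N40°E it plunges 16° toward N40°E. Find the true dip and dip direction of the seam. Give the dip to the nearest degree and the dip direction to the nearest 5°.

Represent each trace as a vector plunging at its apparent dip toward its trend (east-north-up frame): v₁ = (0.908, 0.330, -0.259), v₂ = (0.618, 0.736, -0.276).
The plane normal is n = v₁ × v₂ ∝ (0.100, 0.090, 0.464).
Dip δ = arctan(|n_h|/n_z) = arctan(0.134/0.464) = 16.1°.
Dip direction = azimuth of (n_x, n_y) = atan2(0.100, 0.090) = 48°.

true dip 16°, dip direction 050°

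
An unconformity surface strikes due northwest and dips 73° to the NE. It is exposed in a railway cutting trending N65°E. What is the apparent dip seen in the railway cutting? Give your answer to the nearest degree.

The section lies 70° from the strike.
tan(apparent dip) = tan 73° · sin 70° = 3.0736
apparent dip = arctan 3.0736 = 71.98°

72°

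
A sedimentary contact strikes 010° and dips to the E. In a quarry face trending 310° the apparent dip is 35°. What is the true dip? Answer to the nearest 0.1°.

The section is 60° from the strike.
tan(true dip) = tan 35° / sin 60° = 0.8085
δ = arctan(0.8085) = 38.96°

39.0°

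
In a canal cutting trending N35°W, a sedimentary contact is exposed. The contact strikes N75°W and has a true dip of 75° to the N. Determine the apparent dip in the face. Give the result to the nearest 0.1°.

67.4°

Angle between strike (N75°W) and section (N35°W): β = 40°.
tan(apparent dip) = tan 75° · sin 40° = 2.3989
α = arctan(2.3989) = 67.37°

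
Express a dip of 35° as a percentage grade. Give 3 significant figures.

70.0%

grade % = 100 × tan 35° = 100 × 0.7002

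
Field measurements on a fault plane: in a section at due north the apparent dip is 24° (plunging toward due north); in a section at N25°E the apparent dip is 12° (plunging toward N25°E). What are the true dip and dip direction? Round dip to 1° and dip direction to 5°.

true dip 32°, dip direction 315°

The two traces are lines in the plane: v₁ = (sin 0°·cos 24°, cos 0°·cos 24°, −sin 24°), v₂ = (sin 25°·cos 12°, cos 25°·cos 12°, −sin 12°).
The plane normal is n = v₁ × v₂ ∝ (-0.171, 0.168, 0.378).
Dip δ = arctan(|n_h|/n_z) = arctan(0.240/0.378) = 32.4°.
Dip direction = atan2(-0.171, 0.168) = 315° (azimuth of n's horizontal projection).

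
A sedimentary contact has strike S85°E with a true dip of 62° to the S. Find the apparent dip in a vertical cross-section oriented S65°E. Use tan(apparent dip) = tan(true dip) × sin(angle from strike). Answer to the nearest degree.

Angle between strike (S85°E) and section (S65°E): β = 20°.
tan α = tan 62° × sin 20° = 1.8807 × 0.3420 = 0.6432
apparent dip = arctan 0.6432 = 32.75°

33°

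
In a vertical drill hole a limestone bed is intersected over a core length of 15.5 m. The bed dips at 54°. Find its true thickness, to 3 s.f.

9.11 m

True thickness t = h · cos(dip) = 15.5 × cos 54°
t = 15.5 × 0.5878 = 9.111 m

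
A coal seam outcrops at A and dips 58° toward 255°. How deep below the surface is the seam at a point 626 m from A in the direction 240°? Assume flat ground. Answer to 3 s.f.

The hole lies 15° from the dip direction, so the down-dip offset is 626 × cos 15° = 604.67 m.
Depth = down-dip offset × tan(dip) = 604.67 × tan 58° = 604.67 × 1.6003
Depth = 967.67 m

968 m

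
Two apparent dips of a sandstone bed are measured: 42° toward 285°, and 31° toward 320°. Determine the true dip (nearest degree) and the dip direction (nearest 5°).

true dip 43°, dip direction 270°

Each apparent-dip line lies in the plane. As unit vectors (x east, y north, z up), v₁ plunges 42°→285° and v₂ plunges 31°→320°.
Cross product v₁ × v₂ gives the pole to the plane: n ∝ (-0.340, 0.001, 0.365).
True dip = arccos(n_z / |n|) = arccos(0.7318) = 43.0°.
The horizontal component of n points toward azimuth atan2(n_x, n_y) = 270°, the dip direction.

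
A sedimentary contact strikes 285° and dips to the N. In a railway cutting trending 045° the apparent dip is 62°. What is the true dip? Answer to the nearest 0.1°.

The section is 60° from the strike.
tan δ = tan α / sin β = tan 62° / sin 60° = 1.8807 / 0.8660 = 2.1717
true dip = arctan 2.1717 = 65.28°

65.3°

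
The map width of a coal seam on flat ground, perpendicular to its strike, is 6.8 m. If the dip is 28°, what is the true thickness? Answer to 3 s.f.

3.19 m

True thickness t = w · sin(dip) = 6.8 × sin 28°
t = 6.8 × 0.4695 = 3.192 m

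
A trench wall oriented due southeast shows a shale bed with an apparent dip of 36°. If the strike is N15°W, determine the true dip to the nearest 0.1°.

The section is 30° from the strike.
tan δ = tan α / sin β = tan 36° / sin 30° = 0.7265 / 0.5000 = 1.4531
true dip = arctan 1.4531 = 55.46°

55.5°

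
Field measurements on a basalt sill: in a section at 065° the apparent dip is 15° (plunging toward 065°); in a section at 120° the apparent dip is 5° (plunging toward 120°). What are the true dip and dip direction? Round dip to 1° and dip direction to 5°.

The two traces are lines in the plane: v₁ = (sin 65°·cos 15°, cos 65°·cos 15°, −sin 15°), v₂ = (sin 120°·cos 5°, cos 120°·cos 5°, −sin 5°).
n = v₁ × v₂ = (0.164, 0.147, 0.788) (taken with n_z > 0).
True dip = arccos(n_z / |n|) = arccos(0.9630) = 15.6°.
The horizontal component of n points toward azimuth atan2(n_x, n_y) = 48°, the dip direction.

true dip 16°, dip direction 050°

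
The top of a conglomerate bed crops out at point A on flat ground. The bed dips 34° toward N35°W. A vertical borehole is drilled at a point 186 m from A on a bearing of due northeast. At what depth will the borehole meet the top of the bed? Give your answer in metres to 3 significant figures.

21.8 m

The hole lies 80° from the dip direction, so the down-dip offset is 186 × cos 80° = 32.30 m.
Depth = down-dip offset × tan(dip) = 32.30 × tan 34° = 32.30 × 0.6745
Depth = 21.79 m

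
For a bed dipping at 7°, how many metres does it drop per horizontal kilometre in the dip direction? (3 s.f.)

drop per km = 1000 × tan 7° = 1000 × 0.1228

123 m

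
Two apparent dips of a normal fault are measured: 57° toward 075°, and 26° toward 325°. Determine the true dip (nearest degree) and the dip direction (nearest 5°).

Each apparent-dip line lies in the plane. As unit vectors (x east, y north, z up), v₁ plunges 57°→075° and v₂ plunges 26°→325°.
The plane normal is n = v₁ × v₂ ∝ (0.556, 0.663, 0.460).
True dip = arccos(n_z / |n|) = arccos(0.4695) = 62.0°.
Dip direction = atan2(0.556, 0.663) = 40° (azimuth of n's horizontal projection).

true dip 62°, dip direction 040°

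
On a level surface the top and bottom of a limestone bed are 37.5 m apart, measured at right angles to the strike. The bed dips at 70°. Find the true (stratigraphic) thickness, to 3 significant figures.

35.2 m

True thickness t = w · sin(dip) = 37.5 × sin 70°
t = 37.5 × 0.9397 = 35.238 m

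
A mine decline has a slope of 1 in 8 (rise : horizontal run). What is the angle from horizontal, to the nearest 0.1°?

tan θ = 1/8 = 0.1250
θ = arctan(0.1250) = 7.13°

7.1°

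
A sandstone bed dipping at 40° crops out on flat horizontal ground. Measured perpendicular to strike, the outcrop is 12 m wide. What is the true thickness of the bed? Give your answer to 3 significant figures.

7.71 m

True thickness t = w · sin(dip) = 12 × sin 40°
t = 12 × 0.6428 = 7.713 m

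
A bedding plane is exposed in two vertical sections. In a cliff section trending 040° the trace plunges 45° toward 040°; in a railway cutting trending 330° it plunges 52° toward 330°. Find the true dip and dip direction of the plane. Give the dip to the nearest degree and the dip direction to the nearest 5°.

true dip 55°, dip direction 355°

The two traces are lines in the plane: v₁ = (sin 40°·cos 45°, cos 40°·cos 45°, −sin 45°), v₂ = (sin 330°·cos 52°, cos 330°·cos 52°, −sin 52°).
Cross product v₁ × v₂ gives the pole to the plane: n ∝ (-0.050, 0.576, 0.409).
True dip = arccos(n_z / |n|) = arccos(0.5777) = 54.7°.
Dip direction = azimuth of (n_x, n_y) = atan2(-0.050, 0.576) = 355°.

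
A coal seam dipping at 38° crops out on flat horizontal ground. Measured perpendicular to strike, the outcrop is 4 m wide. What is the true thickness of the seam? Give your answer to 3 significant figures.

2.46 m

True thickness t = w · sin(dip) = 4 × sin 38°
t = 4 × 0.6157 = 2.463 m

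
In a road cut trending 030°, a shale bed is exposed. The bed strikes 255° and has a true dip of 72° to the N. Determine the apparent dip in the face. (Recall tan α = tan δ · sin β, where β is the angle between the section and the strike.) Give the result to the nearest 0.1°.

Angle between strike (255°) and section (030°): β = 45°.
tan α = tan 72° × sin 45° = 3.0777 × 0.7071 = 2.1763
apparent dip = arctan 2.1763 = 65.32°

65.3°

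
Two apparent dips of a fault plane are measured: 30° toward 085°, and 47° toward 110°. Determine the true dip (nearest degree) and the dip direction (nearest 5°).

true dip 55°, dip direction 150°

Represent each trace as a vector plunging at its apparent dip toward its trend (east-north-up frame): v₁ = (0.863, 0.075, -0.500), v₂ = (0.641, -0.233, -0.731).
The plane normal is n = v₁ × v₂ ∝ (0.172, -0.311, 0.250).
tan δ = √(n_x²+n_y²)/n_z = 0.355/0.250, so δ = 54.9°.
Dip direction = azimuth of (n_x, n_y) = atan2(0.172, -0.311) = 151°.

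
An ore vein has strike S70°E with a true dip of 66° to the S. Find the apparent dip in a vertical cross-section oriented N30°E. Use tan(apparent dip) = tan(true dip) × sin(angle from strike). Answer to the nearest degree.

66°

The section lies 80° from the strike.
tan α = tan 66° × sin 80° = 2.2460 × 0.9848 = 2.2119
apparent dip = arctan 2.2119 = 65.67°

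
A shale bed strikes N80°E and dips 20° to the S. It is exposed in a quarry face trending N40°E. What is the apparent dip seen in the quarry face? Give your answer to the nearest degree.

13°

Angle between strike (N80°E) and section (N40°E): β = 40°.
tan α = tan 20° × sin 40° = 0.3640 × 0.6428 = 0.2340
apparent dip = arctan 0.2340 = 13.17°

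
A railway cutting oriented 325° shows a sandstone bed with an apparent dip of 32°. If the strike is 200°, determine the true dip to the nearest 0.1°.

The section is 55° from the strike.
tan δ = tan α / sin β = tan 32° / sin 55° = 0.6249 / 0.8192 = 0.7628
true dip = arctan 0.7628 = 37.34°

37.3°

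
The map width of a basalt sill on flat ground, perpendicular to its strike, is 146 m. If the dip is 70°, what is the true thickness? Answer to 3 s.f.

True thickness t = w · sin(dip) = 146 × sin 70°
t = 146 × 0.9397 = 137.195 m

137 m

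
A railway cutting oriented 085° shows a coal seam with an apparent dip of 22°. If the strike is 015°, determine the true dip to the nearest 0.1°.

23.3°

β = acute angle between strike 015° and section 085° = 70°.
tan(true dip) = tan 22° / sin 70° = 0.4300
true dip = arctan 0.4300 = 23.27°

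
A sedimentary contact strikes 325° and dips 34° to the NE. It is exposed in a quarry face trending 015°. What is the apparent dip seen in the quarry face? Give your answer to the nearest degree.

27°

Angle between strike (325°) and section (015°): β = 50°.
tan(apparent dip) = tan 34° · sin 50° = 0.5167
α = arctan(0.5167) = 27.33°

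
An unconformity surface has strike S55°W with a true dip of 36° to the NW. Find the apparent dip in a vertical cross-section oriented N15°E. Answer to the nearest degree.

25°

The section lies 40° from the strike.
tan(apparent dip) = tan 36° · sin 40° = 0.4670
α = arctan(0.4670) = 25.03°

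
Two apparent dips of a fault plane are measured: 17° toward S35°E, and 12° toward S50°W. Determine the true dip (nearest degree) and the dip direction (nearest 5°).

true dip 20°, dip direction 175°

Represent each trace as a vector plunging at its apparent dip toward its trend (east-north-up frame): v₁ = (0.549, -0.783, -0.292), v₂ = (-0.749, -0.629, -0.208).
n = v₁ × v₂ = (0.021, -0.333, 0.932) (taken with n_z > 0).
tan δ = √(n_x²+n_y²)/n_z = 0.334/0.932, so δ = 19.7°.
Dip direction = atan2(0.021, -0.333) = 176° (azimuth of n's horizontal projection).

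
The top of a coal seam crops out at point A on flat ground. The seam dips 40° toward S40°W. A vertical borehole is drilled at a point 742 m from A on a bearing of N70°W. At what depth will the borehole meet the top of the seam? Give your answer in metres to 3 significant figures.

The hole lies 70° from the dip direction, so the down-dip offset is 742 × cos 70° = 253.78 m.
Depth = down-dip offset × tan(dip) = 253.78 × tan 40° = 253.78 × 0.8391
Depth = 212.95 m

213 m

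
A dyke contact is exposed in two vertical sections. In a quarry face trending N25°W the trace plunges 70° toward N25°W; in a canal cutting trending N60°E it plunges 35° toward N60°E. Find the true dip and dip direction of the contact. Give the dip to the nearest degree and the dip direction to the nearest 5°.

true dip 70°, dip direction 345°

The two traces are lines in the plane: v₁ = (sin 335°·cos 70°, cos 335°·cos 70°, −sin 70°), v₂ = (sin 60°·cos 35°, cos 60°·cos 35°, −sin 35°).
The plane normal is n = v₁ × v₂ ∝ (-0.207, 0.750, 0.279).
True dip = arccos(n_z / |n|) = arccos(0.3378) = 70.3°.
Dip direction = atan2(-0.207, 0.750) = 345° (azimuth of n's horizontal projection).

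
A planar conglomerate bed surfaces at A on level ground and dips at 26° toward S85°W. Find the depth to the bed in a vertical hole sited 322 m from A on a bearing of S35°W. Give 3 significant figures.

The hole lies 50° from the dip direction, so the down-dip offset is 322 × cos 50° = 206.98 m.
Depth = down-dip offset × tan(dip) = 206.98 × tan 26° = 206.98 × 0.4877
Depth = 100.95 m

101 m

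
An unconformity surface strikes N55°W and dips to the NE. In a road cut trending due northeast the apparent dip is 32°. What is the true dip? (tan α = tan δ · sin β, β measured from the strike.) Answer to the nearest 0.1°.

The section is 80° from the strike.
tan δ = tan α / sin β = tan 32° / sin 80° = 0.6249 / 0.9848 = 0.6345
true dip = arctan 0.6345 = 32.40°

32.4°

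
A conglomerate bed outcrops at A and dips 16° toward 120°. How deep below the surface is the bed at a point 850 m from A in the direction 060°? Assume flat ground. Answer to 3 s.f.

122 m

The hole lies 60° from the dip direction, so the down-dip offset is 850 × cos 60° = 425.00 m.
Depth = down-dip offset × tan(dip) = 425.00 × tan 16° = 425.00 × 0.2867
Depth = 121.87 m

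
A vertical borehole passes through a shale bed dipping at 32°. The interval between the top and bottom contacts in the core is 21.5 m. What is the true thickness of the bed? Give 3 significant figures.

True thickness t = h · cos(dip) = 21.5 × cos 32°
t = 21.5 × 0.8480 = 18.233 m

18.2 m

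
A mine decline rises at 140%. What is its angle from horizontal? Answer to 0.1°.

54.5°

tan θ = 140/100 = 1.4000
θ = arctan(1.4000) = 54.46°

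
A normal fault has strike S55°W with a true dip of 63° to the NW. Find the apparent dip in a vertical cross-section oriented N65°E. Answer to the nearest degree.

The strike is S55°W and the section trends N65°E; the acute angle between them is β = 10°.
tan α = tan 63° × sin 10° = 1.9626 × 0.1736 = 0.3408
α = arctan(0.3408) = 18.82°

19°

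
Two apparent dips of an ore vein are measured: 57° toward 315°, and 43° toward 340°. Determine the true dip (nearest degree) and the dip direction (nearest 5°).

true dip 62°, dip direction 280°

Each apparent-dip line lies in the plane. As unit vectors (x east, y north, z up), v₁ plunges 57°→315° and v₂ plunges 43°→340°.
Cross product v₁ × v₂ gives the pole to the plane: n ∝ (-0.314, 0.053, 0.168).
Dip δ = arctan(|n_h|/n_z) = arctan(0.318/0.168) = 62.1°.
Dip direction = atan2(-0.314, 0.053) = 280° (azimuth of n's horizontal projection).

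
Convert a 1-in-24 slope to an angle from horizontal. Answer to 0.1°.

tan θ = 1/24 = 0.0417
θ = arctan(0.0417) = 2.39°

2.4°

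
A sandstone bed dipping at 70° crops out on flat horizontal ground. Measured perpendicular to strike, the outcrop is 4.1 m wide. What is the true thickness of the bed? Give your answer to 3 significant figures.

True thickness t = w · sin(dip) = 4.1 × sin 70°
t = 4.1 × 0.9397 = 3.853 m

3.85 m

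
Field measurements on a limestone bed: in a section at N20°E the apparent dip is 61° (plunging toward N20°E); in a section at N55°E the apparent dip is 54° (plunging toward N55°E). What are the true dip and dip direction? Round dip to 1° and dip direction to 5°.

true dip 61°, dip direction 015°

Each apparent-dip line lies in the plane. As unit vectors (x east, y north, z up), v₁ plunges 61°→N20°E and v₂ plunges 54°→N55°E.
Cross product v₁ × v₂ gives the pole to the plane: n ∝ (0.074, 0.287, 0.163).
True dip = arccos(n_z / |n|) = arccos(0.4830) = 61.1°.
Dip direction = azimuth of (n_x, n_y) = atan2(0.074, 0.287) = 14°.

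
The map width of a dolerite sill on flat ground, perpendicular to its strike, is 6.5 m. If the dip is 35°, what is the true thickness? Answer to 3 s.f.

True thickness t = w · sin(dip) = 6.5 × sin 35°
t = 6.5 × 0.5736 = 3.728 m

3.73 m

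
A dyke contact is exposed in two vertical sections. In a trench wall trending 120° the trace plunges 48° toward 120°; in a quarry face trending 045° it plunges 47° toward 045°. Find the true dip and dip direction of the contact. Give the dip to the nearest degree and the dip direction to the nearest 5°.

Represent each trace as a vector plunging at its apparent dip toward its trend (east-north-up frame): v₁ = (0.579, -0.335, -0.743), v₂ = (0.482, 0.482, -0.731).
Cross product v₁ × v₂ gives the pole to the plane: n ∝ (0.603, 0.065, 0.441).
True dip = arccos(n_z / |n|) = arccos(0.5878) = 54.0°.
The horizontal component of n points toward azimuth atan2(n_x, n_y) = 84°, the dip direction.

true dip 54°, dip direction 085°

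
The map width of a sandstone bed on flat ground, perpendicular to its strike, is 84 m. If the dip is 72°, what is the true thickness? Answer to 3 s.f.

True thickness t = w · sin(dip) = 84 × sin 72°
t = 84 × 0.9511 = 79.889 m

79.9 m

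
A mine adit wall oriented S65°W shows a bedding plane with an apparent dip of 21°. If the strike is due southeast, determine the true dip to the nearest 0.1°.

The section is 70° from the strike.
tan(true dip) = tan 21° / sin 70° = 0.4085
δ = arctan(0.4085) = 22.22°

22.2°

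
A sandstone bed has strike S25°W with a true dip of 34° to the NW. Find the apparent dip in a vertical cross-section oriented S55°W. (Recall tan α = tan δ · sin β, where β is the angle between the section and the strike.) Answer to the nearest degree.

The strike is S25°W and the section trends S55°W; the acute angle between them is β = 30°.
tan(apparent dip) = tan 34° · sin 30° = 0.3373
apparent dip = arctan 0.3373 = 18.64°

19°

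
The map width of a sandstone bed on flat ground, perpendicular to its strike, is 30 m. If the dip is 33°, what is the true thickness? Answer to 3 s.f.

16.3 m

True thickness t = w · sin(dip) = 30 × sin 33°
t = 30 × 0.5446 = 16.339 m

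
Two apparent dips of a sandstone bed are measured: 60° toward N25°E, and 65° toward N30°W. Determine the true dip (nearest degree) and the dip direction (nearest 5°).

true dip 66°, dip direction 345°

Represent each trace as a vector plunging at its apparent dip toward its trend (east-north-up frame): v₁ = (0.211, 0.453, -0.866), v₂ = (-0.211, 0.366, -0.906).
n = v₁ × v₂ = (-0.094, 0.375, 0.173) (taken with n_z > 0).
Dip δ = arctan(|n_h|/n_z) = arctan(0.386/0.173) = 65.9°.
Dip direction = azimuth of (n_x, n_y) = atan2(-0.094, 0.375) = 346°.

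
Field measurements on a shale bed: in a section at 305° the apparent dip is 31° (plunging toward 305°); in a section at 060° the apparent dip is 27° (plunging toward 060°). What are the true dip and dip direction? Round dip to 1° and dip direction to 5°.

true dip 46°, dip direction 000°

The two traces are lines in the plane: v₁ = (sin 305°·cos 31°, cos 305°·cos 31°, −sin 31°), v₂ = (sin 60°·cos 27°, cos 60°·cos 27°, −sin 27°).
The plane normal is n = v₁ × v₂ ∝ (-0.006, 0.716, 0.692).
tan δ = √(n_x²+n_y²)/n_z = 0.716/0.692, so δ = 46.0°.
The horizontal component of n points toward azimuth atan2(n_x, n_y) = 360°, the dip direction.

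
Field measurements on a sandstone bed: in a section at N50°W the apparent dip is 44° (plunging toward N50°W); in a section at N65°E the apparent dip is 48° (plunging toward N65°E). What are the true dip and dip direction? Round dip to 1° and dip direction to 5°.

Represent each trace as a vector plunging at its apparent dip toward its trend (east-north-up frame): v₁ = (-0.551, 0.462, -0.695), v₂ = (0.606, 0.283, -0.743).
The plane normal is n = v₁ × v₂ ∝ (0.147, 0.831, 0.436).
tan δ = √(n_x²+n_y²)/n_z = 0.844/0.436, so δ = 62.7°.
Dip direction = azimuth of (n_x, n_y) = atan2(0.147, 0.831) = 10°.

true dip 63°, dip direction 010°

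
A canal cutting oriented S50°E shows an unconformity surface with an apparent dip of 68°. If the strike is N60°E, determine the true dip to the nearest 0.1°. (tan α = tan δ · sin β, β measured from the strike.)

β = acute angle between strike N60°E and section S50°E = 70°.
tan δ = tan α / sin β = tan 68° / sin 70° = 2.4751 / 0.9397 = 2.6339
true dip = arctan 2.6339 = 69.21°

69.2°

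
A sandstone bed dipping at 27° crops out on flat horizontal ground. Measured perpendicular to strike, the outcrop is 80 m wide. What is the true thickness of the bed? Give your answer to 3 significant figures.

True thickness t = w · sin(dip) = 80 × sin 27°
t = 80 × 0.4540 = 36.319 m

36.3 m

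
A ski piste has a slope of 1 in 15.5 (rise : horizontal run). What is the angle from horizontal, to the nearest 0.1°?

tan θ = 1/15.5 = 0.0645
θ = arctan(0.0645) = 3.69°

3.7°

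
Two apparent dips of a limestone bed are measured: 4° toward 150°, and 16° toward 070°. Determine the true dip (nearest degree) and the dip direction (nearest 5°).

true dip 16°, dip direction 075°

The two traces are lines in the plane: v₁ = (sin 150°·cos 4°, cos 150°·cos 4°, −sin 4°), v₂ = (sin 70°·cos 16°, cos 70°·cos 16°, −sin 16°).
n = v₁ × v₂ = (0.261, 0.074, 0.944) (taken with n_z > 0).
Dip δ = arctan(|n_h|/n_z) = arctan(0.271/0.944) = 16.0°.
Dip direction = azimuth of (n_x, n_y) = atan2(0.261, 0.074) = 74°.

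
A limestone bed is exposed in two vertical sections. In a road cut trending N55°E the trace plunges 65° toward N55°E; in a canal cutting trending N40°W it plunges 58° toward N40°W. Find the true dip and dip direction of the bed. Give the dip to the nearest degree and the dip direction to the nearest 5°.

true dip 70°, dip direction 015°

Represent each trace as a vector plunging at its apparent dip toward its trend (east-north-up frame): v₁ = (0.346, 0.242, -0.906), v₂ = (-0.341, 0.406, -0.848).
The plane normal is n = v₁ × v₂ ∝ (0.162, 0.602, 0.223).
Dip δ = arctan(|n_h|/n_z) = arctan(0.624/0.223) = 70.3°.
The horizontal component of n points toward azimuth atan2(n_x, n_y) = 15°, the dip direction.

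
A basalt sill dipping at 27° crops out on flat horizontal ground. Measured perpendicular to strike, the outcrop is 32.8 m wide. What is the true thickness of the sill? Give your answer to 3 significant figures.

True thickness t = w · sin(dip) = 32.8 × sin 27°
t = 32.8 × 0.4540 = 14.891 m

14.9 m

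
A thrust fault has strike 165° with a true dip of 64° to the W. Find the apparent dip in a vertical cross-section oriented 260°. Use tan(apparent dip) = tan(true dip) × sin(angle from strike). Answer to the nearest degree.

64°

The section lies 85° from the strike.
tan α = tan 64° × sin 85° = 2.0503 × 0.9962 = 2.0425
apparent dip = arctan 2.0425 = 63.91°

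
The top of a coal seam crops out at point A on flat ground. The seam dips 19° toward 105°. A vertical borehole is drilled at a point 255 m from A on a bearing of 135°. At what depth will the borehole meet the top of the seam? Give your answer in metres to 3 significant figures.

The hole lies 30° from the dip direction, so the down-dip offset is 255 × cos 30° = 220.84 m.
Depth = down-dip offset × tan(dip) = 220.84 × tan 19° = 220.84 × 0.3443
Depth = 76.04 m

76.0 m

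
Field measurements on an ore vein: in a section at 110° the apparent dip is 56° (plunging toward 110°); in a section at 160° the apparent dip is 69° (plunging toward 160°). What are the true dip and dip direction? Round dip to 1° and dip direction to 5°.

The two traces are lines in the plane: v₁ = (sin 110°·cos 56°, cos 110°·cos 56°, −sin 56°), v₂ = (sin 160°·cos 69°, cos 160°·cos 69°, −sin 69°).
Cross product v₁ × v₂ gives the pole to the plane: n ∝ (0.101, -0.389, 0.154).
True dip = arccos(n_z / |n|) = arccos(0.3569) = 69.1°.
Dip direction = azimuth of (n_x, n_y) = atan2(0.101, -0.389) = 165°.

true dip 69°, dip direction 165°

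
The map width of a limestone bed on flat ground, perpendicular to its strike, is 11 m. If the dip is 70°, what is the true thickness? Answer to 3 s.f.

True thickness t = w · sin(dip) = 11 × sin 70°
t = 11 × 0.9397 = 10.337 m

10.3 m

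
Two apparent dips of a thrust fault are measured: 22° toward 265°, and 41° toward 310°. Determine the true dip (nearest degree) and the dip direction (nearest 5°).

true dip 43°, dip direction 330°

The two traces are lines in the plane: v₁ = (sin 265°·cos 22°, cos 265°·cos 22°, −sin 22°), v₂ = (sin 310°·cos 41°, cos 310°·cos 41°, −sin 41°).
n = v₁ × v₂ = (-0.235, 0.389, 0.495) (taken with n_z > 0).
True dip = arccos(n_z / |n|) = arccos(0.7363) = 42.6°.
Dip direction = atan2(-0.235, 0.389) = 329° (azimuth of n's horizontal projection).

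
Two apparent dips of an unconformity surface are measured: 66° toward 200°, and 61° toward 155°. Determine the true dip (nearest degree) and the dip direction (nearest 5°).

true dip 66°, dip direction 190°

Represent each trace as a vector plunging at its apparent dip toward its trend (east-north-up frame): v₁ = (-0.139, -0.382, -0.914), v₂ = (0.205, -0.439, -0.875).
n = v₁ × v₂ = (-0.067, -0.309, 0.139) (taken with n_z > 0).
Dip δ = arctan(|n_h|/n_z) = arctan(0.316/0.139) = 66.2°.
Dip direction = azimuth of (n_x, n_y) = atan2(-0.067, -0.309) = 192°.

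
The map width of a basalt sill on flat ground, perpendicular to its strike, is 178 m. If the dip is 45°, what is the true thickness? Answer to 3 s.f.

True thickness t = w · sin(dip) = 178 × sin 45°
t = 178 × 0.7071 = 125.865 m

126 m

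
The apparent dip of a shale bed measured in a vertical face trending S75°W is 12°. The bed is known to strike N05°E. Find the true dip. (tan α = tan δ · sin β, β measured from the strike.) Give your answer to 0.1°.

β = acute angle between strike N05°E and section S75°W = 70°.
tan(true dip) = tan 12° / sin 70° = 0.2262
δ = arctan(0.2262) = 12.75°

12.7°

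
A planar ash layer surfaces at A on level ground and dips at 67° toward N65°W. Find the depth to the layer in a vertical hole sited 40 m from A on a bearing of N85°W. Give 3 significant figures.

The hole lies 20° from the dip direction, so the down-dip offset is 40 × cos 20° = 37.59 m.
Depth = down-dip offset × tan(dip) = 37.59 × tan 67° = 37.59 × 2.3559
Depth = 88.55 m

88.6 m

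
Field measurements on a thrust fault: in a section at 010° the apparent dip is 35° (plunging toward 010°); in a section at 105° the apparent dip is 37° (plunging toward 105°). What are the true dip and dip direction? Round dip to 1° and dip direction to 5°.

true dip 47°, dip direction 060°

Represent each trace as a vector plunging at its apparent dip toward its trend (east-north-up frame): v₁ = (0.142, 0.807, -0.574), v₂ = (0.771, -0.207, -0.602).
n = v₁ × v₂ = (0.604, 0.357, 0.652) (taken with n_z > 0).
True dip = arccos(n_z / |n|) = arccos(0.6806) = 47.1°.
Dip direction = atan2(0.604, 0.357) = 59° (azimuth of n's horizontal projection).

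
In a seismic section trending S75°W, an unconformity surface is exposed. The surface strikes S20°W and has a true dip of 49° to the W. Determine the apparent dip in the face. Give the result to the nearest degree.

43°

The section lies 55° from the strike.
tan(apparent dip) = tan 49° · sin 55° = 0.9423
apparent dip = arctan 0.9423 = 43.30°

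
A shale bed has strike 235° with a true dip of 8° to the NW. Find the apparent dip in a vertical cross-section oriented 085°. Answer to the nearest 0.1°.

Angle between strike (235°) and section (085°): β = 30°.
tan α = tan 8° × sin 30° = 0.1405 × 0.5000 = 0.0703
α = arctan(0.0703) = 4.02°

4.0°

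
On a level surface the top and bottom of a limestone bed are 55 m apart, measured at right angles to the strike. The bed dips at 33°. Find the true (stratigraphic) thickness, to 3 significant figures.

True thickness t = w · sin(dip) = 55 × sin 33°
t = 55 × 0.5446 = 29.955 m

30.0 m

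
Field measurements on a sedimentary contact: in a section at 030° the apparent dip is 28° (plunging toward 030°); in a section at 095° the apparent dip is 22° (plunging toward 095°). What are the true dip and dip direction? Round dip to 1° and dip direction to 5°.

true dip 30°, dip direction 050°

Represent each trace as a vector plunging at its apparent dip toward its trend (east-north-up frame): v₁ = (0.441, 0.765, -0.469), v₂ = (0.924, -0.081, -0.375).
Cross product v₁ × v₂ gives the pole to the plane: n ∝ (0.324, 0.268, 0.742).
True dip = arccos(n_z / |n|) = arccos(0.8698) = 29.6°.
Dip direction = azimuth of (n_x, n_y) = atan2(0.324, 0.268) = 50°.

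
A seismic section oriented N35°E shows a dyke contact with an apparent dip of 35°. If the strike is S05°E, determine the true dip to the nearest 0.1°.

47.4°

The section is 40° from the strike.
tan(true dip) = tan 35° / sin 40° = 1.0893
δ = arctan(1.0893) = 47.45°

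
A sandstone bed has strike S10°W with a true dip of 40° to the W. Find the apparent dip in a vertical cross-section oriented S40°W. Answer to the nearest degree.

23°

Angle between strike (S10°W) and section (S40°W): β = 30°.
tan(apparent dip) = tan 40° · sin 30° = 0.4195
apparent dip = arctan 0.4195 = 22.76°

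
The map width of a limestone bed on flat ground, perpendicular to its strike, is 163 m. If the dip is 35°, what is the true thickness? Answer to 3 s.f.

93.5 m

True thickness t = w · sin(dip) = 163 × sin 35°
t = 163 × 0.5736 = 93.493 m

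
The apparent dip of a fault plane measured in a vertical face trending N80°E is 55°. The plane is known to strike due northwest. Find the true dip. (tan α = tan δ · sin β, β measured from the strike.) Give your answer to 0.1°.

β = acute angle between strike due northwest and section N80°E = 55°.
tan δ = tan α / sin β = tan 55° / sin 55° = 1.4281 / 0.8192 = 1.7434
true dip = arctan 1.7434 = 60.16°

60.2°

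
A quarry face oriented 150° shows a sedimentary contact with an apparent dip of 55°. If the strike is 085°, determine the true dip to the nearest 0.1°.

The section is 65° from the strike.
tan δ = tan α / sin β = tan 55° / sin 65° = 1.4281 / 0.9063 = 1.5758
true dip = arctan 1.5758 = 57.60°

57.6°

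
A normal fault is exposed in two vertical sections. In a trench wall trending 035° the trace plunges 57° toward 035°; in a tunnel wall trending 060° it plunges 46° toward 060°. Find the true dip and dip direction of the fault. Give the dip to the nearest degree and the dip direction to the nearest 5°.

The two traces are lines in the plane: v₁ = (sin 35°·cos 57°, cos 35°·cos 57°, −sin 57°), v₂ = (sin 60°·cos 46°, cos 60°·cos 46°, −sin 46°).
Cross product v₁ × v₂ gives the pole to the plane: n ∝ (0.030, 0.280, 0.160).
Dip δ = arctan(|n_h|/n_z) = arctan(0.281/0.160) = 60.4°.
Dip direction = atan2(0.030, 0.280) = 6° (azimuth of n's horizontal projection).

true dip 60°, dip direction 005°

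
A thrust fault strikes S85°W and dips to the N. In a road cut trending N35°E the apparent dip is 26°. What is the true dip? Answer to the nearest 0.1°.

32.5°

The section is 50° from the strike.
tan(true dip) = tan 26° / sin 50° = 0.6367
δ = arctan(0.6367) = 32.48°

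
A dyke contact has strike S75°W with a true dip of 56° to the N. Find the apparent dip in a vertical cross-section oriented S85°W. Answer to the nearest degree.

14°

Angle between strike (S75°W) and section (S85°W): β = 10°.
tan α = tan 56° × sin 10° = 1.4826 × 0.1736 = 0.2574
α = arctan(0.2574) = 14.44°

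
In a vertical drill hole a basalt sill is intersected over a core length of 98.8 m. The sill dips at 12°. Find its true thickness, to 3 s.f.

True thickness t = h · cos(dip) = 98.8 × cos 12°
t = 98.8 × 0.9781 = 96.641 m

96.6 m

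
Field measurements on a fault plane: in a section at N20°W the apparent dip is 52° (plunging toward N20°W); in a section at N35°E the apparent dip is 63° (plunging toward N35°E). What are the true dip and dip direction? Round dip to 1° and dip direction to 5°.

Represent each trace as a vector plunging at its apparent dip toward its trend (east-north-up frame): v₁ = (-0.211, 0.579, -0.788), v₂ = (0.260, 0.372, -0.891).
Cross product v₁ × v₂ gives the pole to the plane: n ∝ (0.222, 0.393, 0.229).
Dip δ = arctan(|n_h|/n_z) = arctan(0.451/0.229) = 63.1°.
The horizontal component of n points toward azimuth atan2(n_x, n_y) = 30°, the dip direction.

true dip 63°, dip direction 030°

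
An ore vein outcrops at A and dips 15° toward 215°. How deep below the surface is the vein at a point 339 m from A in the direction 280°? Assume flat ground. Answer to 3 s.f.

38.4 m

The hole lies 65° from the dip direction, so the down-dip offset is 339 × cos 65° = 143.27 m.
Depth = down-dip offset × tan(dip) = 143.27 × tan 15° = 143.27 × 0.2679
Depth = 38.39 m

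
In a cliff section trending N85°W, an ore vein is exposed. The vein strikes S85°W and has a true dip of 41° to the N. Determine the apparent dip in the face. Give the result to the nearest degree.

9°

The strike is S85°W and the section trends N85°W; the acute angle between them is β = 10°.
tan(apparent dip) = tan 41° · sin 10° = 0.1510
α = arctan(0.1510) = 8.58°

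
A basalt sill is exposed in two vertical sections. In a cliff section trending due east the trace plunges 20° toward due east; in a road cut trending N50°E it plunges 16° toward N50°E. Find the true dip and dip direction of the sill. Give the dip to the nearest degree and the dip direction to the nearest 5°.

The two traces are lines in the plane: v₁ = (sin 90°·cos 20°, cos 90°·cos 20°, −sin 20°), v₂ = (sin 50°·cos 16°, cos 50°·cos 16°, −sin 16°).
n = v₁ × v₂ = (0.211, 0.007, 0.581) (taken with n_z > 0).
tan δ = √(n_x²+n_y²)/n_z = 0.211/0.581, so δ = 20.0°.
The horizontal component of n points toward azimuth atan2(n_x, n_y) = 88°, the dip direction.

true dip 20°, dip direction 090°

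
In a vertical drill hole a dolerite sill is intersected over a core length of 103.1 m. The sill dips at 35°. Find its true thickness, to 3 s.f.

84.5 m

True thickness t = h · cos(dip) = 103.1 × cos 35°
t = 103.1 × 0.8192 = 84.455 m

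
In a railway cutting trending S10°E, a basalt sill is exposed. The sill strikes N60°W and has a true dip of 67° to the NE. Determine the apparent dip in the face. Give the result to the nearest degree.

61°

The section lies 50° from the strike.
tan(apparent dip) = tan 67° · sin 50° = 1.8047
α = arctan(1.8047) = 61.01°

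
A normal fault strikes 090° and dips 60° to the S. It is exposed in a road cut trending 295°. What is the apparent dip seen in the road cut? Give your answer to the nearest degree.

36°

The section lies 25° from the strike.
tan α = tan 60° × sin 25° = 1.7321 × 0.4226 = 0.7320
α = arctan(0.7320) = 36.20°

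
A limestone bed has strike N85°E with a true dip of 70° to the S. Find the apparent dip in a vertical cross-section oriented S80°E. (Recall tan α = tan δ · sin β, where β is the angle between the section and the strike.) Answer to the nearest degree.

35°

Angle between strike (N85°E) and section (S80°E): β = 15°.
tan α = tan 70° × sin 15° = 2.7475 × 0.2588 = 0.7111
α = arctan(0.7111) = 35.42°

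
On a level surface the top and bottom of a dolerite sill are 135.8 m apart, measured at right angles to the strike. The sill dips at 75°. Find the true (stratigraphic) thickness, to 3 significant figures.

True thickness t = w · sin(dip) = 135.8 × sin 75°
t = 135.8 × 0.9659 = 131.173 m

131 m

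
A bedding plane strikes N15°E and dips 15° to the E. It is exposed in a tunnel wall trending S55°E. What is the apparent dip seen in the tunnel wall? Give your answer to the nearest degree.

14°

The strike is N15°E and the section trends S55°E; the acute angle between them is β = 70°.
tan(apparent dip) = tan 15° · sin 70° = 0.2518
apparent dip = arctan 0.2518 = 14.13°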